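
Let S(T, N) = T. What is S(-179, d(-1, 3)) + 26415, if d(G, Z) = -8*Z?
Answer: 26236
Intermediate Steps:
S(-179, d(-1, 3)) + 26415 = -179 + 26415 = 26236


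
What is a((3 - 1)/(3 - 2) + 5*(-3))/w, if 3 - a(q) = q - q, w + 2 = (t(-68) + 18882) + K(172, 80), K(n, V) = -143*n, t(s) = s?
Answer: -1/1928 ≈ -0.00051867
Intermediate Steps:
w = -5784 (w = -2 + ((-68 + 18882) - 143*172) = -2 + (18814 - 24596) = -2 - 5782 = -5784)
a(q) = 3 (a(q) = 3 - (q - q) = 3 - 1*0 = 3 + 0 = 3)
a((3 - 1)/(3 - 2) + 5*(-3))/w = 3/(-5784) = 3*(-1/5784) = -1/1928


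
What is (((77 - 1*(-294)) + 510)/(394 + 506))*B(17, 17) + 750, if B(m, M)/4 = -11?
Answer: 159059/225 ≈ 706.93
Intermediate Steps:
B(m, M) = -44 (B(m, M) = 4*(-11) = -44)
(((77 - 1*(-294)) + 510)/(394 + 506))*B(17, 17) + 750 = (((77 - 1*(-294)) + 510)/(394 + 506))*(-44) + 750 = (((77 + 294) + 510)/900)*(-44) + 750 = ((371 + 510)*(1/900))*(-44) + 750 = (881*(1/900))*(-44) + 750 = (881/900)*(-44) + 750 = -9691/225 + 750 = 159059/225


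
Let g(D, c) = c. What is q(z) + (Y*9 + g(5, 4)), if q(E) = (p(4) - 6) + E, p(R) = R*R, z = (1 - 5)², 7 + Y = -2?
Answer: -51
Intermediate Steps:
Y = -9 (Y = -7 - 2 = -9)
z = 16 (z = (-4)² = 16)
p(R) = R²
q(E) = 10 + E (q(E) = (4² - 6) + E = (16 - 6) + E = 10 + E)
q(z) + (Y*9 + g(5, 4)) = (10 + 16) + (-9*9 + 4) = 26 + (-81 + 4) = 26 - 77 = -51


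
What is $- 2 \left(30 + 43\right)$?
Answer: $-146$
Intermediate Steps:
$- 2 \left(30 + 43\right) = \left(-2\right) 73 = -146$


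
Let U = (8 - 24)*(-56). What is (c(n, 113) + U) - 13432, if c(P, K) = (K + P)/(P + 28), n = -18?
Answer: -25053/2 ≈ -12527.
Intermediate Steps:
U = 896 (U = -16*(-56) = 896)
c(P, K) = (K + P)/(28 + P)
(c(n, 113) + U) - 13432 = ((113 - 18)/(28 - 18) + 896) - 13432 = (95/10 + 896) - 13432 = ((1/10)*95 + 896) - 13432 = (19/2 + 896) - 13432 = 1811/2 - 13432 = -25053/2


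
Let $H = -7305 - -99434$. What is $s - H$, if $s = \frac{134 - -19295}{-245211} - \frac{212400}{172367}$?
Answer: $- \frac{3894005950631216}{42266284437} \approx -92130.0$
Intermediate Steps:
$s = - \frac{55431734843}{42266284437}$ ($s = \left(134 + 19295\right) \left(- \frac{1}{245211}\right) - \frac{212400}{172367} = 19429 \left(- \frac{1}{245211}\right) - \frac{212400}{172367} = - \frac{19429}{245211} - \frac{212400}{172367} = - \frac{55431734843}{42266284437} \approx -1.3115$)
$H = 92129$ ($H = -7305 + 99434 = 92129$)
$s - H = - \frac{55431734843}{42266284437} - 92129 = - \frac{3894005950631216}{42266284437}$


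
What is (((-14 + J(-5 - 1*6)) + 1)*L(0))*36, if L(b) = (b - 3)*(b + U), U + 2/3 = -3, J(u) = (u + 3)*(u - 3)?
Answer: 39204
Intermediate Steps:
J(u) = (-3 + u)*(3 + u) (J(u) = (3 + u)*(-3 + u) = (-3 + u)*(3 + u))
U = -11/3 (U = -⅔ - 3 = -11/3 ≈ -3.6667)
L(b) = (-3 + b)*(-11/3 + b) (L(b) = (b - 3)*(b - 11/3) = (-3 + b)*(-11/3 + b))
(((-14 + J(-5 - 1*6)) + 1)*L(0))*36 = (((-14 + (-9 + (-5 - 1*6)²)) + 1)*(11 + 0² - 20/3*0))*36 = (((-14 + (-9 + (-5 - 6)²)) + 1)*(11 + 0 + 0))*36 = (((-14 + (-9 + (-11)²)) + 1)*11)*36 = (((-14 + (-9 + 121)) + 1)*11)*36 = (((-14 + 112) + 1)*11)*36 = ((98 + 1)*11)*36 = (99*11)*36 = 1089*36 = 39204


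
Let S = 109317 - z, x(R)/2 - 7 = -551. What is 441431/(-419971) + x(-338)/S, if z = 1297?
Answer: -12035076267/11341316855 ≈ -1.0612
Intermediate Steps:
x(R) = -1088 (x(R) = 14 + 2*(-551) = 14 - 1102 = -1088)
S = 108020 (S = 109317 - 1*1297 = 109317 - 1297 = 108020)
441431/(-419971) + x(-338)/S = 441431/(-419971) - 1088/108020 = 441431*(-1/419971) - 1088*1/108020 = -441431/419971 - 272/27005 = -12035076267/11341316855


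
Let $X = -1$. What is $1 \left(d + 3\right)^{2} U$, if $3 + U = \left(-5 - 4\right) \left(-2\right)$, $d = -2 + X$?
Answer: $0$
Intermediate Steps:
$d = -3$ ($d = -2 - 1 = -3$)
$U = 15$ ($U = -3 + \left(-5 - 4\right) \left(-2\right) = -3 - -18 = -3 + 18 = 15$)
$1 \left(d + 3\right)^{2} U = 1 \left(-3 + 3\right)^{2} \cdot 15 = 1 \cdot 0^{2} \cdot 15 = 1 \cdot 0 \cdot 15 = 0 \cdot 15 = 0$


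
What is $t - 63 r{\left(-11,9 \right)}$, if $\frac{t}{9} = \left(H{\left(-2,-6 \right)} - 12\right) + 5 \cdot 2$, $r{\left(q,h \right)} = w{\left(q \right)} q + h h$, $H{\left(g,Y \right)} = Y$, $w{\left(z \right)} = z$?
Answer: $-12798$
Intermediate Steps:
$r{\left(q,h \right)} = h^{2} + q^{2}$ ($r{\left(q,h \right)} = q q + h h = q^{2} + h^{2} = h^{2} + q^{2}$)
$t = -72$ ($t = 9 \left(\left(-6 - 12\right) + 5 \cdot 2\right) = 9 \left(-18 + 10\right) = 9 \left(-8\right) = -72$)
$t - 63 r{\left(-11,9 \right)} = -72 - 63 \left(9^{2} + \left(-11\right)^{2}\right) = -72 - 63 \left(81 + 121\right) = -72 - 12726 = -12798$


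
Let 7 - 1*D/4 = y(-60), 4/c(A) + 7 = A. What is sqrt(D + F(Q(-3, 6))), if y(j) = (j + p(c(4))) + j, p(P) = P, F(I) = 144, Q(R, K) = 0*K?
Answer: 2*sqrt(1479)/3 ≈ 25.639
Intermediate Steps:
c(A) = 4/(-7 + A)
Q(R, K) = 0
y(j) = -4/3 + 2*j (y(j) = (j + 4/(-7 + 4)) + j = (j + 4/(-3)) + j = (j + 4*(-1/3)) + j = (j - 4/3) + j = (-4/3 + j) + j = -4/3 + 2*j)
D = 1540/3 (D = 28 - 4*(-4/3 + 2*(-60)) = 28 - 4*(-4/3 - 120) = 28 - 4*(-364/3) = 28 + 1456/3 = 1540/3 ≈ 513.33)
sqrt(D + F(Q(-3, 6))) = sqrt(1540/3 + 144) = sqrt(1972/3) = 2*sqrt(1479)/3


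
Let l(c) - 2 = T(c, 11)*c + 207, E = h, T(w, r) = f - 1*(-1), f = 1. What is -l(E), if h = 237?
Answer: -683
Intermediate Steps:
T(w, r) = 2 (T(w, r) = 1 - 1*(-1) = 1 + 1 = 2)
E = 237
l(c) = 209 + 2*c (l(c) = 2 + (2*c + 207) = 2 + (207 + 2*c) = 209 + 2*c)
-l(E) = -(209 + 2*237) = -(209 + 474) = -1*683 = -683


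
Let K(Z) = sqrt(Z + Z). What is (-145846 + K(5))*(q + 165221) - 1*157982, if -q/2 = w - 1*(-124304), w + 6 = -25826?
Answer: 4626514676 - 31723*sqrt(10) ≈ 4.6264e+9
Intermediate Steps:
w = -25832 (w = -6 - 25826 = -25832)
K(Z) = sqrt(2)*sqrt(Z) (K(Z) = sqrt(2*Z) = sqrt(2)*sqrt(Z))
q = -196944 (q = -2*(-25832 - 1*(-124304)) = -2*(-25832 + 124304) = -2*98472 = -196944)
(-145846 + K(5))*(q + 165221) - 1*157982 = (-145846 + sqrt(2)*sqrt(5))*(-196944 + 165221) - 1*157982 = (-145846 + sqrt(10))*(-31723) - 157982 = (4626672658 - 31723*sqrt(10)) - 157982 = 4626514676 - 31723*sqrt(10)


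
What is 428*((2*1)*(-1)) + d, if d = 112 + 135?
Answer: -609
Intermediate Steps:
d = 247
428*((2*1)*(-1)) + d = 428*((2*1)*(-1)) + 247 = 428*(2*(-1)) + 247 = 428*(-2) + 247 = -856 + 247 = -609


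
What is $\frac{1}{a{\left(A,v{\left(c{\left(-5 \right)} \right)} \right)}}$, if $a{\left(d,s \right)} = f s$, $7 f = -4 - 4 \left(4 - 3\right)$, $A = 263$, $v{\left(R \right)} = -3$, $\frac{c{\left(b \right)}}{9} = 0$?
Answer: $\frac{7}{24} \approx 0.29167$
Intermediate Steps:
$c{\left(b \right)} = 0$ ($c{\left(b \right)} = 9 \cdot 0 = 0$)
$f = - \frac{8}{7}$ ($f = \frac{-4 - 4 \left(4 - 3\right)}{7} = \frac{-4 - 4}{7} = \frac{1}{7} \left(-8\right) = - \frac{8}{7} \approx -1.1429$)
$a{\left(d,s \right)} = - \frac{8 s}{7}$
$\frac{1}{a{\left(A,v{\left(c{\left(-5 \right)} \right)} \right)}} = \frac{1}{\left(- \frac{8}{7}\right) \left(-3\right)} = \frac{1}{\frac{24}{7}} = \frac{7}{24}$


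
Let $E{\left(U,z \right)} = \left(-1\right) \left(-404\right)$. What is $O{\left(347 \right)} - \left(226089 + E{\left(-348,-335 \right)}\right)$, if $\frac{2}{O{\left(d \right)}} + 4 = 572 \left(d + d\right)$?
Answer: $- \frac{44954783625}{198482} \approx -2.2649 \cdot 10^{5}$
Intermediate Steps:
$E{\left(U,z \right)} = 404$
$O{\left(d \right)} = \frac{2}{-4 + 1144 d}$ ($O{\left(d \right)} = \frac{2}{-4 + 572 \left(d + d\right)} = \frac{2}{-4 + 572 \cdot 2 d} = \frac{2}{-4 + 1144 d}$)
$O{\left(347 \right)} - \left(226089 + E{\left(-348,-335 \right)}\right) = \frac{1}{2 \left(-1 + 286 \cdot 347\right)} - 226493 = \frac{1}{2 \left(-1 + 99242\right)} - 226493 = \frac{1}{2 \cdot 99241} - 226493 = \frac{1}{2} \cdot \frac{1}{99241} - 226493 = \frac{1}{198482} - 226493 = - \frac{44954783625}{198482}$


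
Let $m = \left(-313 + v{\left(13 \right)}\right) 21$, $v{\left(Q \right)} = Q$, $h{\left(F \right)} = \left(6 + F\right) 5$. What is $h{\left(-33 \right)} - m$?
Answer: $6165$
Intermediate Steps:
$h{\left(F \right)} = 30 + 5 F$
$m = -6300$ ($m = \left(-313 + 13\right) 21 = \left(-300\right) 21 = -6300$)
$h{\left(-33 \right)} - m = \left(30 + 5 \left(-33\right)\right) - -6300 = \left(30 - 165\right) + 6300 = -135 + 6300 = 6165$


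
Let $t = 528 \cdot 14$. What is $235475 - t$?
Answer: $228083$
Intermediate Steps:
$t = 7392$
$235475 - t = 235475 - 7392 = 228083$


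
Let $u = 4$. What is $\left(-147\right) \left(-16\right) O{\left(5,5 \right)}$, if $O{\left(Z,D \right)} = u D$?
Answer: $47040$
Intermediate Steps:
$O{\left(Z,D \right)} = 4 D$
$\left(-147\right) \left(-16\right) O{\left(5,5 \right)} = \left(-147\right) \left(-16\right) 4 \cdot 5 = 2352 \cdot 20 = 47040$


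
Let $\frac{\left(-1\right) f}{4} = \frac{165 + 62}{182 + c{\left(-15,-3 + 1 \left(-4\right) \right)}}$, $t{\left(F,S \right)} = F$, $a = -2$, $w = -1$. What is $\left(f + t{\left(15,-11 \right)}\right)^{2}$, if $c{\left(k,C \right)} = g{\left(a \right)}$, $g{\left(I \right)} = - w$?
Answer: $\frac{3374569}{33489} \approx 100.77$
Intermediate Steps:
$g{\left(I \right)} = 1$ ($g{\left(I \right)} = \left(-1\right) \left(-1\right) = 1$)
$c{\left(k,C \right)} = 1$
$f = - \frac{908}{183}$ ($f = - 4 \frac{165 + 62}{182 + 1} = - 4 \cdot \frac{227}{183} = - 4 \cdot 227 \cdot \frac{1}{183} = \left(-4\right) \frac{227}{183} = - \frac{908}{183} \approx -4.9617$)
$\left(f + t{\left(15,-11 \right)}\right)^{2} = \left(- \frac{908}{183} + 15\right)^{2} = \left(\frac{1837}{183}\right)^{2} = \frac{3374569}{33489}$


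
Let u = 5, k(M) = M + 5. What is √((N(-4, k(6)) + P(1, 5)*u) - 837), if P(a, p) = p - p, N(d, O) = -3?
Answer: 2*I*√210 ≈ 28.983*I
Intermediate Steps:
k(M) = 5 + M
P(a, p) = 0
√((N(-4, k(6)) + P(1, 5)*u) - 837) = √((-3 + 0*5) - 837) = √((-3 + 0) - 837) = √(-3 - 837) = √(-840) = 2*I*√210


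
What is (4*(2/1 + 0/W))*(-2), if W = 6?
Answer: -16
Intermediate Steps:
(4*(2/1 + 0/W))*(-2) = (4*(2/1 + 0/6))*(-2) = (4*(2*1 + 0*(⅙)))*(-2) = (4*(2 + 0))*(-2) = (4*2)*(-2) = 8*(-2) = -16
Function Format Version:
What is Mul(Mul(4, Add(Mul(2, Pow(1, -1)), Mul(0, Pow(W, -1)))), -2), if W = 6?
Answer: -16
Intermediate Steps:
Mul(Mul(4, Add(Mul(2, Pow(1, -1)), Mul(0, Pow(W, -1)))), -2) = Mul(Mul(4, Add(Mul(2, Pow(1, -1)), Mul(0, Pow(6, -1)))), -2) = Mul(Mul(4, Add(Mul(2, 1), Mul(0, Rational(1, 6)))), -2) = Mul(Mul(4, Add(2, 0)), -2) = Mul(Mul(4, 2), -2) = Mul(8, -2) = -16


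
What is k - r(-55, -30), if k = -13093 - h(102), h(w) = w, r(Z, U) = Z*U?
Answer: -14845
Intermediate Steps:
r(Z, U) = U*Z
k = -13195 (k = -13093 - 1*102 = -13093 - 102 = -13195)
k - r(-55, -30) = -13195 - (-30)*(-55) = -13195 - 1*1650 = -13195 - 1650 = -14845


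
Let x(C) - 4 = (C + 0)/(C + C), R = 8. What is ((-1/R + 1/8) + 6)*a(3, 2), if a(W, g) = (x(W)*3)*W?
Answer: 243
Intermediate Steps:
x(C) = 9/2 (x(C) = 4 + (C + 0)/(C + C) = 4 + C/((2*C)) = 4 + C*(1/(2*C)) = 4 + ½ = 9/2)
a(W, g) = 27*W/2 (a(W, g) = ((9/2)*3)*W = 27*W/2)
((-1/R + 1/8) + 6)*a(3, 2) = ((-1/8 + 1/8) + 6)*((27/2)*3) = ((-1*⅛ + 1*(⅛)) + 6)*(81/2) = ((-⅛ + ⅛) + 6)*(81/2) = (0 + 6)*(81/2) = 6*(81/2) = 243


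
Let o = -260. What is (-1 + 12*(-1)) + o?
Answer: -273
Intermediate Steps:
(-1 + 12*(-1)) + o = (-1 + 12*(-1)) - 260 = (-1 - 12) - 260 = -13 - 260 = -273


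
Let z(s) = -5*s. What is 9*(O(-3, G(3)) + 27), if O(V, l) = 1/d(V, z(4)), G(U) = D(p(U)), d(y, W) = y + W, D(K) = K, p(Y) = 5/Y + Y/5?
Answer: 5580/23 ≈ 242.61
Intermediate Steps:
p(Y) = 5/Y + Y/5 (p(Y) = 5/Y + Y*(1/5) = 5/Y + Y/5)
d(y, W) = W + y
G(U) = 5/U + U/5
O(V, l) = 1/(-20 + V) (O(V, l) = 1/(-5*4 + V) = 1/(-20 + V))
9*(O(-3, G(3)) + 27) = 9*(1/(-20 - 3) + 27) = 9*(1/(-23) + 27) = 9*(-1/23 + 27) = 9*(620/23) = 5580/23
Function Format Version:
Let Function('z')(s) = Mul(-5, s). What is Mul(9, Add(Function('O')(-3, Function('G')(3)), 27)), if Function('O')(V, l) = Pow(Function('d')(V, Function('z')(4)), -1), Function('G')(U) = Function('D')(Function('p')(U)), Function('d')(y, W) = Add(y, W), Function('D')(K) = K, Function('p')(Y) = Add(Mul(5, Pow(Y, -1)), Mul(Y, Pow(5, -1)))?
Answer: Rational(5580, 23) ≈ 242.61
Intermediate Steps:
Function('p')(Y) = Add(Mul(5, Pow(Y, -1)), Mul(Rational(1, 5), Y)) (Function('p')(Y) = Add(Mul(5, Pow(Y, -1)), Mul(Y, Rational(1, 5))) = Add(Mul(5, Pow(Y, -1)), Mul(Rational(1, 5), Y)))
Function('d')(y, W) = Add(W, y)
Function('G')(U) = Add(Mul(5, Pow(U, -1)), Mul(Rational(1, 5), U))
Function('O')(V, l) = Pow(Add(-20, V), -1) (Function('O')(V, l) = Pow(Add(Mul(-5, 4), V), -1) = Pow(Add(-20, V), -1))
Mul(9, Add(Function('O')(-3, Function('G')(3)), 27)) = Mul(9, Add(Pow(Add(-20, -3), -1), 27)) = Mul(9, Add(Pow(-23, -1), 27)) = Mul(9, Add(Rational(-1, 23), 27)) = Mul(9, Rational(620, 23)) = Rational(5580, 23)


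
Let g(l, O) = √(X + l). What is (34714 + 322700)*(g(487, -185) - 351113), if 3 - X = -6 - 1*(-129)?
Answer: -125492701782 + 357414*√367 ≈ -1.2549e+11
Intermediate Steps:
X = -120 (X = 3 - (-6 - 1*(-129)) = 3 - (-6 + 129) = 3 - 1*123 = 3 - 123 = -120)
g(l, O) = √(-120 + l)
(34714 + 322700)*(g(487, -185) - 351113) = (34714 + 322700)*(√(-120 + 487) - 351113) = 357414*(√367 - 351113) = 357414*(-351113 + √367) = -125492701782 + 357414*√367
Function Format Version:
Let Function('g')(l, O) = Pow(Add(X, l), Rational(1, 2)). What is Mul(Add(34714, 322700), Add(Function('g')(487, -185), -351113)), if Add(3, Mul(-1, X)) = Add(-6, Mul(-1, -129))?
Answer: Add(-125492701782, Mul(357414, Pow(367, Rational(1, 2)))) ≈ -1.2549e+11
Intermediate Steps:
X = -120 (X = Add(3, Mul(-1, Add(-6, Mul(-1, -129)))) = Add(3, Mul(-1, Add(-6, 129))) = Add(3, Mul(-1, 123)) = Add(3, -123) = -120)
Function('g')(l, O) = Pow(Add(-120, l), Rational(1, 2))
Mul(Add(34714, 322700), Add(Function('g')(487, -185), -351113)) = Mul(Add(34714, 322700), Add(Pow(Add(-120, 487), Rational(1, 2)), -351113)) = Mul(357414, Add(Pow(367, Rational(1, 2)), -351113)) = Mul(357414, Add(-351113, Pow(367, Rational(1, 2)))) = Add(-125492701782, Mul(357414, Pow(367, Rational(1, 2))))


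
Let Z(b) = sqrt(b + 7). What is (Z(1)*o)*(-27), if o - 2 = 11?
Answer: -702*sqrt(2) ≈ -992.78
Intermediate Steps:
Z(b) = sqrt(7 + b)
o = 13 (o = 2 + 11 = 13)
(Z(1)*o)*(-27) = (sqrt(7 + 1)*13)*(-27) = (sqrt(8)*13)*(-27) = ((2*sqrt(2))*13)*(-27) = (26*sqrt(2))*(-27) = -702*sqrt(2)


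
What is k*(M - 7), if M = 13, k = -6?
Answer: -36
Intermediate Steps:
k*(M - 7) = -6*(13 - 7) = -6*6 = -36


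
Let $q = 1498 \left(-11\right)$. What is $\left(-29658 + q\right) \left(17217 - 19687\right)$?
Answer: $113955920$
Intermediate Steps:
$q = -16478$
$\left(-29658 + q\right) \left(17217 - 19687\right) = \left(-29658 - 16478\right) \left(17217 - 19687\right) = \left(-46136\right) \left(-2470\right) = 113955920$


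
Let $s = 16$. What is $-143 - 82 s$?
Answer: $-1455$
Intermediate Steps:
$-143 - 82 s = -143 - 82 \cdot 16 = -143 - 1312 = -1455$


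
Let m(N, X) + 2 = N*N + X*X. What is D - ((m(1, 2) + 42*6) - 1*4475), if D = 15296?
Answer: 19516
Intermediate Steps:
m(N, X) = -2 + N**2 + X**2 (m(N, X) = -2 + (N*N + X*X) = -2 + (N**2 + X**2) = -2 + N**2 + X**2)
D - ((m(1, 2) + 42*6) - 1*4475) = 15296 - (((-2 + 1**2 + 2**2) + 42*6) - 1*4475) = 15296 - (((-2 + 1 + 4) + 252) - 4475) = 15296 - ((3 + 252) - 4475) = 15296 - (255 - 4475) = 15296 - 1*(-4220) = 15296 + 4220 = 19516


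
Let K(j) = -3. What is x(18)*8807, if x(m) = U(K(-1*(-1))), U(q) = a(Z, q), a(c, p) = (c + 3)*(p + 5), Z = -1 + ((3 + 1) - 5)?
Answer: 17614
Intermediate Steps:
Z = -2 (Z = -1 + (4 - 5) = -1 - 1 = -2)
a(c, p) = (3 + c)*(5 + p)
U(q) = 5 + q (U(q) = 15 + 3*q + 5*(-2) - 2*q = 15 + 3*q - 10 - 2*q = 5 + q)
x(m) = 2 (x(m) = 5 - 3 = 2)
x(18)*8807 = 2*8807 = 17614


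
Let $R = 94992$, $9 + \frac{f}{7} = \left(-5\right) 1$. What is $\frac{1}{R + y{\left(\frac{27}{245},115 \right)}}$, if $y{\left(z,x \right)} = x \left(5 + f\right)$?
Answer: $\frac{1}{84297} \approx 1.1863 \cdot 10^{-5}$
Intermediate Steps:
$f = -98$ ($f = -63 + 7 \left(\left(-5\right) 1\right) = -63 + 7 \left(-5\right) = -63 - 35 = -98$)
$y{\left(z,x \right)} = - 93 x$ ($y{\left(z,x \right)} = x \left(5 - 98\right) = x \left(-93\right) = - 93 x$)
$\frac{1}{R + y{\left(\frac{27}{245},115 \right)}} = \frac{1}{94992 - 10695} = \frac{1}{84297}$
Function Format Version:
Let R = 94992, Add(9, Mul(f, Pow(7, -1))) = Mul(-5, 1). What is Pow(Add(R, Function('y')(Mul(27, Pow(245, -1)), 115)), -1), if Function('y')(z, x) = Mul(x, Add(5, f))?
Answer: Rational(1, 84297) ≈ 1.1863e-5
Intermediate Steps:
f = -98 (f = Add(-63, Mul(7, Mul(-5, 1))) = Add(-63, Mul(7, -5)) = Add(-63, -35) = -98)
Function('y')(z, x) = Mul(-93, x) (Function('y')(z, x) = Mul(x, Add(5, -98)) = Mul(x, -93) = Mul(-93, x))
Pow(Add(R, Function('y')(Mul(27, Pow(245, -1)), 115)), -1) = Pow(Add(94992, Mul(-93, 115)), -1) = Pow(Add(94992, -10695), -1) = Pow(84297, -1) = Rational(1, 84297)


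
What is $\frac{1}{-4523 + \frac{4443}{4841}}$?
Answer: $- \frac{4841}{21891400} \approx -0.00022114$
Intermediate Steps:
$\frac{1}{-4523 + \frac{4443}{4841}} = \frac{1}{- \frac{21891400}{4841}} = - \frac{4841}{21891400}$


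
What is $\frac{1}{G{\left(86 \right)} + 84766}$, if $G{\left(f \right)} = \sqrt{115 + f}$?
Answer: $\frac{84766}{7185274555} - \frac{\sqrt{201}}{7185274555} \approx 1.1795 \cdot 10^{-5}$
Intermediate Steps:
$\frac{1}{G{\left(86 \right)} + 84766} = \frac{1}{\sqrt{115 + 86} + 84766} = \frac{1}{\sqrt{201} + 84766} = \frac{1}{84766 + \sqrt{201}}$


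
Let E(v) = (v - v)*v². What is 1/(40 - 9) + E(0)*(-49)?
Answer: 1/31 ≈ 0.032258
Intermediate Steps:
E(v) = 0 (E(v) = 0*v² = 0)
1/(40 - 9) + E(0)*(-49) = 1/(40 - 9) + 0*(-49) = 1/31 + 0 = 1/31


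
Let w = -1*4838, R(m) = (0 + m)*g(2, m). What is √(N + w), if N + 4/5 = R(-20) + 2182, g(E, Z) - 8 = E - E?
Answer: 2*I*√17605/5 ≈ 53.074*I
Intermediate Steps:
g(E, Z) = 8 (g(E, Z) = 8 + (E - E) = 8 + 0 = 8)
R(m) = 8*m (R(m) = (0 + m)*8 = m*8 = 8*m)
N = 10106/5 (N = -⅘ + (8*(-20) + 2182) = -⅘ + (-160 + 2182) = -⅘ + 2022 = 10106/5 ≈ 2021.2)
w = -4838
√(N + w) = √(10106/5 - 4838) = √(-14084/5) = 2*I*√17605/5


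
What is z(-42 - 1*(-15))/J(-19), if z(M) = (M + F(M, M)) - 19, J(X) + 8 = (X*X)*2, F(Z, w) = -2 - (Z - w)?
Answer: -8/119 ≈ -0.067227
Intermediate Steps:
F(Z, w) = -2 + w - Z (F(Z, w) = -2 + (w - Z) = -2 + w - Z)
J(X) = -8 + 2*X**2 (J(X) = -8 + (X*X)*2 = -8 + X**2*2 = -8 + 2*X**2)
z(M) = -21 + M (z(M) = (M + (-2 + M - M)) - 19 = (M - 2) - 19 = (-2 + M) - 19 = -21 + M)
z(-42 - 1*(-15))/J(-19) = (-21 + (-42 - 1*(-15)))/(-8 + 2*(-19)**2) = (-21 + (-42 + 15))/(-8 + 2*361) = (-21 - 27)/(-8 + 722) = -48/714 = -48*1/714 = -8/119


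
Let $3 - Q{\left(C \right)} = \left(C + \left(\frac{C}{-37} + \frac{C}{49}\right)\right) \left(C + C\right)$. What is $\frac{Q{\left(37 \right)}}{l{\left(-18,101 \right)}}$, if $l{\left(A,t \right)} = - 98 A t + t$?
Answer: $- \frac{133127}{8734985} \approx -0.015241$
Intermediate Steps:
$l{\left(A,t \right)} = t - 98 A t$ ($l{\left(A,t \right)} = - 98 A t + t = t - 98 A t$)
$Q{\left(C \right)} = 3 - \frac{3602 C^{2}}{1813}$ ($Q{\left(C \right)} = 3 - \left(C + \left(\frac{C}{-37} + \frac{C}{49}\right)\right) \left(C + C\right) = 3 - \left(C + \left(C \left(- \frac{1}{37}\right) + C \frac{1}{49}\right)\right) 2 C = 3 - \left(C + \left(- \frac{C}{37} + \frac{C}{49}\right)\right) 2 C = 3 - \left(C - \frac{12 C}{1813}\right) 2 C = 3 - \frac{1801 C}{1813} \cdot 2 C = 3 - \frac{3602 C^{2}}{1813}$)
$\frac{Q{\left(37 \right)}}{l{\left(-18,101 \right)}} = \frac{3 - \frac{3602 \cdot 37^{2}}{1813}}{101 \left(1 - -1764\right)} = \frac{3 - \frac{133274}{49}}{101 \left(1 + 1764\right)} = \frac{3 - \frac{133274}{49}}{101 \cdot 1765} = - \frac{133127}{49 \cdot 178265} = \left(- \frac{133127}{49}\right) \frac{1}{178265} = - \frac{133127}{8734985}$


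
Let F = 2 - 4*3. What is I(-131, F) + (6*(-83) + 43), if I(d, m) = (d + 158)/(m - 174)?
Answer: -83747/184 ≈ -455.15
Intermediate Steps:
F = -10 (F = 2 - 12 = -10)
I(d, m) = (158 + d)/(-174 + m)
I(-131, F) + (6*(-83) + 43) = (158 - 131)/(-174 - 10) + (6*(-83) + 43) = 27/(-184) + (-498 + 43) = -1/184*27 - 455 = -27/184 - 455 = -83747/184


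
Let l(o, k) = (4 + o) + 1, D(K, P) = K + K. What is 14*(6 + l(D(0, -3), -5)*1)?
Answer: 154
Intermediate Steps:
D(K, P) = 2*K
l(o, k) = 5 + o
14*(6 + l(D(0, -3), -5)*1) = 14*(6 + (5 + 2*0)*1) = 14*(6 + (5 + 0)*1) = 14*(6 + 5*1) = 14*(6 + 5) = 14*11 = 154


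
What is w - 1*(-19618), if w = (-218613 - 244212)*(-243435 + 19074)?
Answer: 103839899443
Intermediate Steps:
w = 103839879825 (w = -462825*(-224361) = 103839879825)
w - 1*(-19618) = 103839879825 - 1*(-19618) = 103839879825 + 19618 = 103839899443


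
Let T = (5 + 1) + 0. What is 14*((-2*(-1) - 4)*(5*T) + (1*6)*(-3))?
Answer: -1092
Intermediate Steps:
T = 6 (T = 6 + 0 = 6)
14*((-2*(-1) - 4)*(5*T) + (1*6)*(-3)) = 14*((-2*(-1) - 4)*(5*6) + (1*6)*(-3)) = 14*((2 - 4)*30 + 6*(-3)) = 14*(-2*30 - 18) = 14*(-60 - 18) = 14*(-78) = -1092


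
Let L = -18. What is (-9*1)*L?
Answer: 162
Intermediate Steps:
(-9*1)*L = -9*1*(-18) = -9*(-18) = 162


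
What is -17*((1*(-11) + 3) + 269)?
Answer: -4437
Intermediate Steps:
-17*((1*(-11) + 3) + 269) = -17*((-11 + 3) + 269) = -17*(-8 + 269) = -17*261 = -4437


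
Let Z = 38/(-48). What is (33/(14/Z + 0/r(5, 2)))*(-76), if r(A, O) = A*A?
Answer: 3971/28 ≈ 141.82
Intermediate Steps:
r(A, O) = A²
Z = -19/24 (Z = 38*(-1/48) = -19/24 ≈ -0.79167)
(33/(14/Z + 0/r(5, 2)))*(-76) = (33/(14/(-19/24) + 0/(5²)))*(-76) = (33/(14*(-24/19) + 0/25))*(-76) = (33/(-336/19 + 0*(1/25)))*(-76) = (33/(-336/19 + 0))*(-76) = (33/(-336/19))*(-76) = -19/336*33*(-76) = -209/112*(-76) = 3971/28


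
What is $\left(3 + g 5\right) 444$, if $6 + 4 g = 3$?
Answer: $-333$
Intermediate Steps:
$g = - \frac{3}{4}$ ($g = - \frac{3}{2} + \frac{1}{4} \cdot 3 = - \frac{3}{2} + \frac{3}{4} = - \frac{3}{4} \approx -0.75$)
$\left(3 + g 5\right) 444 = \left(3 - \frac{15}{4}\right) 444 = \left(- \frac{3}{4}\right) 444 = -333$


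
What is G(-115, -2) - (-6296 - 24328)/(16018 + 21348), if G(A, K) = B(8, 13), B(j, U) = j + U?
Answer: 407655/18683 ≈ 21.820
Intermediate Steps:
B(j, U) = U + j
G(A, K) = 21 (G(A, K) = 13 + 8 = 21)
G(-115, -2) - (-6296 - 24328)/(16018 + 21348) = 21 - (-6296 - 24328)/(16018 + 21348) = 21 - (-30624)/37366 = 21 - 1*(-15312/18683) = 21 + 15312/18683 = 407655/18683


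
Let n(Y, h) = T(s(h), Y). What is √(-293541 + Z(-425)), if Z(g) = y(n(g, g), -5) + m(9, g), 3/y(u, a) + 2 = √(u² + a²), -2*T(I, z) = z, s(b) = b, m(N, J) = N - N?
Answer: √(1174170 - 1467705*√7229)/√(-4 + 5*√7229) ≈ 541.79*I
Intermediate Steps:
m(N, J) = 0
T(I, z) = -z/2
n(Y, h) = -Y/2
y(u, a) = 3/(-2 + √(a² + u²)) (y(u, a) = 3/(-2 + √(u² + a²)) = 3/(-2 + √(a² + u²)))
Z(g) = 3/(-2 + √(25 + g²/4)) (Z(g) = 3/(-2 + √((-5)² + (-g/2)²)) + 0 = 3/(-2 + √(25 + g²/4)) + 0 = 3/(-2 + √(25 + g²/4)))
√(-293541 + Z(-425)) = √(-293541 + 6/(-4 + √(100 + (-425)²))) = √(-293541 + 6/(-4 + √(100 + 180625))) = √(-293541 + 6/(-4 + √180725)) = √(-293541 + 6/(-4 + 5*√7229))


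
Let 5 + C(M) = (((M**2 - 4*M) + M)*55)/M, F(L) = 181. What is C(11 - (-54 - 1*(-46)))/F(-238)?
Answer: 875/181 ≈ 4.8343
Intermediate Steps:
C(M) = -5 + (-165*M + 55*M**2)/M (C(M) = -5 + (((M**2 - 4*M) + M)*55)/M = -5 + ((M**2 - 3*M)*55)/M = -5 + (-165*M + 55*M**2)/M)
C(11 - (-54 - 1*(-46)))/F(-238) = (-170 + 55*(11 - (-54 - 1*(-46))))/181 = (-170 + 55*(11 - (-54 + 46)))*(1/181) = (-170 + 55*(11 - 1*(-8)))*(1/181) = (-170 + 55*(11 + 8))*(1/181) = (-170 + 55*19)*(1/181) = (-170 + 1045)*(1/181) = 875*(1/181) = 875/181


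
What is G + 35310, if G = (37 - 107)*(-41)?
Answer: 38180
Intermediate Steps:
G = 2870 (G = -70*(-41) = 2870)
G + 35310 = 2870 + 35310 = 38180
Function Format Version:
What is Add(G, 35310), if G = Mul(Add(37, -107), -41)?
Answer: 38180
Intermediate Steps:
G = 2870 (G = Mul(-70, -41) = 2870)
Add(G, 35310) = Add(2870, 35310) = 38180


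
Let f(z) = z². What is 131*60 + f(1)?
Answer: 7861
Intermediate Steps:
131*60 + f(1) = 131*60 + 1² = 7860 + 1 = 7861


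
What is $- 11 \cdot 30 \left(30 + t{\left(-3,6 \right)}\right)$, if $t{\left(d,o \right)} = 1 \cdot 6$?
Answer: $-11880$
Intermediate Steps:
$t{\left(d,o \right)} = 6$
$- 11 \cdot 30 \left(30 + t{\left(-3,6 \right)}\right) = - 11 \cdot 30 \left(30 + 6\right) = - 11 \cdot 30 \cdot 36 = \left(-11\right) 1080 = -11880$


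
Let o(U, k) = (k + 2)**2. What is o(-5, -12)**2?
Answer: 10000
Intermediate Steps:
o(U, k) = (2 + k)**2
o(-5, -12)**2 = ((2 - 12)**2)**2 = ((-10)**2)**2 = 100**2 = 10000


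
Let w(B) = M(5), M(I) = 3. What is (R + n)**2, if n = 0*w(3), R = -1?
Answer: 1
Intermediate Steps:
w(B) = 3
n = 0 (n = 0*3 = 0)
(R + n)**2 = (-1 + 0)**2 = (-1)**2 = 1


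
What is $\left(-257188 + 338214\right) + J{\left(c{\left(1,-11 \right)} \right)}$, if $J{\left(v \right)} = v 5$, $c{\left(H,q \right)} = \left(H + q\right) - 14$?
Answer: $80906$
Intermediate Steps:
$c{\left(H,q \right)} = -14 + H + q$ ($c{\left(H,q \right)} = \left(H + q\right) - 14 = -14 + H + q$)
$J{\left(v \right)} = 5 v$
$\left(-257188 + 338214\right) + J{\left(c{\left(1,-11 \right)} \right)} = \left(-257188 + 338214\right) + 5 \left(-14 + 1 - 11\right) = 81026 + 5 \left(-24\right) = 81026 - 120 = 80906$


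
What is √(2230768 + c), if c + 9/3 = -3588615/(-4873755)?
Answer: √235504296454458082/324917 ≈ 1493.6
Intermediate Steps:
c = -735510/324917 (c = -3 - 3588615/(-4873755) = -3 - 3588615*(-1/4873755) = -3 + 239241/324917 = -735510/324917 ≈ -2.2637)
√(2230768 + c) = √(2230768 - 735510/324917) = √(724813710746/324917) = √235504296454458082/324917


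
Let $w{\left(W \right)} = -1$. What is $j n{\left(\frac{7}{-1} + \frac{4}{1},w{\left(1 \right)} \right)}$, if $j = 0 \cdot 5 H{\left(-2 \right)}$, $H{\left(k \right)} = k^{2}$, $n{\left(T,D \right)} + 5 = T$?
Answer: $0$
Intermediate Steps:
$n{\left(T,D \right)} = -5 + T$
$j = 0$ ($j = 0 \cdot 5 \left(-2\right)^{2} = 0 \cdot 4 = 0$)
$j n{\left(\frac{7}{-1} + \frac{4}{1},w{\left(1 \right)} \right)} = 0 \left(-5 + \left(\frac{7}{-1} + \frac{4}{1}\right)\right) = 0 \left(-5 + \left(7 \left(-1\right) + 4 \cdot 1\right)\right) = 0 \left(-5 + \left(-7 + 4\right)\right) = 0 \left(-5 - 3\right) = 0 \left(-8\right) = 0$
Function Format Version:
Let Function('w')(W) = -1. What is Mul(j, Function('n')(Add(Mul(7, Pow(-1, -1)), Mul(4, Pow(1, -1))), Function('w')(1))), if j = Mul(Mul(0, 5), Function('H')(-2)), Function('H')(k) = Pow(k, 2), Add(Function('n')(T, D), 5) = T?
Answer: 0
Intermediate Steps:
Function('n')(T, D) = Add(-5, T)
j = 0 (j = Mul(Mul(0, 5), Pow(-2, 2)) = Mul(0, 4) = 0)
Mul(j, Function('n')(Add(Mul(7, Pow(-1, -1)), Mul(4, Pow(1, -1))), Function('w')(1))) = Mul(0, Add(-5, Add(Mul(7, Pow(-1, -1)), Mul(4, Pow(1, -1))))) = Mul(0, Add(-5, Add(Mul(7, -1), Mul(4, 1)))) = Mul(0, Add(-5, Add(-7, 4))) = Mul(0, Add(-5, -3)) = Mul(0, -8) = 0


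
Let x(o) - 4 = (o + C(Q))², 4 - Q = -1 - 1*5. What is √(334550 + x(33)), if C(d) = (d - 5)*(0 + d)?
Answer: √341443 ≈ 584.33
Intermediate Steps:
Q = 10 (Q = 4 - (-1 - 1*5) = 4 - (-1 - 5) = 4 - 1*(-6) = 4 + 6 = 10)
C(d) = d*(-5 + d) (C(d) = (-5 + d)*d = d*(-5 + d))
x(o) = 4 + (50 + o)² (x(o) = 4 + (o + 10*(-5 + 10))² = 4 + (o + 10*5)² = 4 + (o + 50)² = 4 + (50 + o)²)
√(334550 + x(33)) = √(334550 + (4 + (50 + 33)²)) = √(334550 + (4 + 83²)) = √(334550 + (4 + 6889)) = √(334550 + 6893) = √341443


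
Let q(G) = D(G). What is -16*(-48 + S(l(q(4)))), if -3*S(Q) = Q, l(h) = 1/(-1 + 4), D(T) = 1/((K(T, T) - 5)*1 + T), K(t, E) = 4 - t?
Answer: 6928/9 ≈ 769.78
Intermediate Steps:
D(T) = -1 (D(T) = 1/(((4 - T) - 5)*1 + T) = 1/((-1 - T)*1 + T) = 1/((-1 - T) + T) = 1/(-1) = -1)
q(G) = -1
l(h) = 1/3
S(Q) = -Q/3
-16*(-48 + S(l(q(4)))) = -16*(-48 - 1/3*1/3) = -16*(-48 - 1/9) = -16*(-433/9) = 6928/9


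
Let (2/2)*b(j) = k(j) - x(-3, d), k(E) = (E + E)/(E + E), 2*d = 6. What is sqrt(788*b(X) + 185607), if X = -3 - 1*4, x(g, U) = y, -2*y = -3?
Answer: sqrt(185213) ≈ 430.36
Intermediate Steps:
y = 3/2 (y = -1/2*(-3) = 3/2 ≈ 1.5000)
d = 3 (d = (1/2)*6 = 3)
x(g, U) = 3/2
X = -7 (X = -3 - 4 = -7)
k(E) = 1 (k(E) = (2*E)/((2*E)) = (2*E)*(1/(2*E)) = 1)
b(j) = -1/2 (b(j) = 1 - 1*3/2 = 1 - 3/2 = -1/2)
sqrt(788*b(X) + 185607) = sqrt(788*(-1/2) + 185607) = sqrt(-394 + 185607) = sqrt(185213)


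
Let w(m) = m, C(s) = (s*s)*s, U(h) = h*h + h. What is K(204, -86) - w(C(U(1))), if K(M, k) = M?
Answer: 196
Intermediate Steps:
U(h) = h + h**2 (U(h) = h**2 + h = h + h**2)
C(s) = s**3 (C(s) = s**2*s = s**3)
K(204, -86) - w(C(U(1))) = 204 - (1*(1 + 1))**3 = 204 - (1*2)**3 = 204 - 1*2**3 = 204 - 1*8 = 204 - 8 = 196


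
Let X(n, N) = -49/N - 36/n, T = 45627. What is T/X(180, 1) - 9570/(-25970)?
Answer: -197410391/212954 ≈ -927.01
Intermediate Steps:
T/X(180, 1) - 9570/(-25970) = 45627/(-49/1 - 36/180) - 9570/(-25970) = 45627/(-49*1 - 36*1/180) - 9570*(-1/25970) = 45627/(-49 - 1/5) + 957/2597 = 45627/(-246/5) + 957/2597 = 45627*(-5/246) + 957/2597 = -76045/82 + 957/2597 = -197410391/212954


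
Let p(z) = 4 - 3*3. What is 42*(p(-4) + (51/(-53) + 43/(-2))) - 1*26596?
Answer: -1470719/53 ≈ -27749.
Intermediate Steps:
p(z) = -5 (p(z) = 4 - 9 = -5)
42*(p(-4) + (51/(-53) + 43/(-2))) - 1*26596 = 42*(-5 + (51/(-53) + 43/(-2))) - 1*26596 = 42*(-5 + (51*(-1/53) + 43*(-½))) - 26596 = 42*(-5 + (-51/53 - 43/2)) - 26596 = 42*(-5 - 2381/106) - 26596 = 42*(-2911/106) - 26596 = -61131/53 - 26596 = -1470719/53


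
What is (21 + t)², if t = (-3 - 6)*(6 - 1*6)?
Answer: 441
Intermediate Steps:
t = 0 (t = -9*(6 - 6) = -9*0 = 0)
(21 + t)² = (21 + 0)² = 21² = 441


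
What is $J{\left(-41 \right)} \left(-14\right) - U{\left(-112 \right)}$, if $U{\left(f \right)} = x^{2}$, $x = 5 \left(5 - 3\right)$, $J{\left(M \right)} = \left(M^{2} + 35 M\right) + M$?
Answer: $-2970$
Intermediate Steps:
$J{\left(M \right)} = M^{2} + 36 M$
$x = 10$ ($x = 5 \cdot 2 = 10$)
$U{\left(f \right)} = 100$ ($U{\left(f \right)} = 10^{2} = 100$)
$J{\left(-41 \right)} \left(-14\right) - U{\left(-112 \right)} = - 41 \left(36 - 41\right) \left(-14\right) - 100 = \left(-41\right) \left(-5\right) \left(-14\right) - 100 = 205 \left(-14\right) - 100 = -2870 - 100 = -2970$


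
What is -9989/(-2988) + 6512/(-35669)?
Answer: 336839785/106578972 ≈ 3.1605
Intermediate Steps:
-9989/(-2988) + 6512/(-35669) = -9989*(-1/2988) + 6512*(-1/35669) = 9989/2988 - 6512/35669 = 336839785/106578972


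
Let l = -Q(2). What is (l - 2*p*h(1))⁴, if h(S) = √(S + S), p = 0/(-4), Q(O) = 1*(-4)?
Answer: 256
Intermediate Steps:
Q(O) = -4
p = 0 (p = 0*(-¼) = 0)
h(S) = √2*√S (h(S) = √(2*S) = √2*√S)
l = 4 (l = -1*(-4) = 4)
(l - 2*p*h(1))⁴ = (4 - 0*√2*√1)⁴ = (4 - 0*√2*1)⁴ = (4 - 0*√2)⁴ = (4 - 2*0)⁴ = (4 + 0)⁴ = 4⁴ = 256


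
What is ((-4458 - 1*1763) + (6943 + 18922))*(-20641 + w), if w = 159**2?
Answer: 91148160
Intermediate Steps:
w = 25281
((-4458 - 1*1763) + (6943 + 18922))*(-20641 + w) = ((-4458 - 1*1763) + (6943 + 18922))*(-20641 + 25281) = ((-4458 - 1763) + 25865)*4640 = (-6221 + 25865)*4640 = 19644*4640 = 91148160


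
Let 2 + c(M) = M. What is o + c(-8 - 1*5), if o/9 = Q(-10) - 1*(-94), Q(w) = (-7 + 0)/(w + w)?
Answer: 16683/20 ≈ 834.15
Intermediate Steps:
c(M) = -2 + M
Q(w) = -7/(2*w) (Q(w) = -7*1/(2*w) = -7/(2*w))
o = 16983/20 (o = 9*(-7/2/(-10) - 1*(-94)) = 9*(-7/2*(-⅒) + 94) = 9*(7/20 + 94) = 9*(1887/20) = 16983/20 ≈ 849.15)
o + c(-8 - 1*5) = 16983/20 + (-2 + (-8 - 1*5)) = 16983/20 + (-2 + (-8 - 5)) = 16983/20 + (-2 - 13) = 16983/20 - 15 = 16683/20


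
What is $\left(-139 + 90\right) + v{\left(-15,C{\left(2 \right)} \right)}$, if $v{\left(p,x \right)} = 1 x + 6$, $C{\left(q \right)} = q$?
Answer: $-41$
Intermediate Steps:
$v{\left(p,x \right)} = 6 + x$ ($v{\left(p,x \right)} = x + 6 = 6 + x$)
$\left(-139 + 90\right) + v{\left(-15,C{\left(2 \right)} \right)} = \left(-139 + 90\right) + \left(6 + 2\right) = -49 + 8 = -41$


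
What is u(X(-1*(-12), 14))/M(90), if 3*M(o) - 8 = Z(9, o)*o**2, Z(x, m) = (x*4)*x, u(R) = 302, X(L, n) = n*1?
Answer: 453/1312204 ≈ 0.00034522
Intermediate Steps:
X(L, n) = n
Z(x, m) = 4*x**2 (Z(x, m) = (4*x)*x = 4*x**2)
M(o) = 8/3 + 108*o**2 (M(o) = 8/3 + ((4*9**2)*o**2)/3 = 8/3 + ((4*81)*o**2)/3 = 8/3 + (324*o**2)/3 = 8/3 + 108*o**2)
u(X(-1*(-12), 14))/M(90) = 302/(8/3 + 108*90**2) = 302/(8/3 + 108*8100) = 302/(8/3 + 874800) = 302/(2624408/3) = 302*(3/2624408) = 453/1312204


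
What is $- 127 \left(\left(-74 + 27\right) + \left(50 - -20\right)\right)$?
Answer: $-2921$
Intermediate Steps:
$- 127 \left(\left(-74 + 27\right) + \left(50 - -20\right)\right) = - 127 \left(-47 + \left(50 + 20\right)\right) = - 127 \left(-47 + 70\right) = \left(-127\right) 23 = -2921$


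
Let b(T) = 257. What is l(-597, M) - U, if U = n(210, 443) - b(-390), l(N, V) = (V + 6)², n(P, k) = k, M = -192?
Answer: 34410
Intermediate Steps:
l(N, V) = (6 + V)²
U = 186 (U = 443 - 1*257 = 443 - 257 = 186)
l(-597, M) - U = (6 - 192)² - 1*186 = (-186)² - 186 = 34596 - 186 = 34410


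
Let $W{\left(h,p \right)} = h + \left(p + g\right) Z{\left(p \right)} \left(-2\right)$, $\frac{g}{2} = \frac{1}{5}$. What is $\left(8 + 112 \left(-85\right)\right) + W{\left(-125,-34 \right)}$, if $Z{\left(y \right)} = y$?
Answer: $- \frac{59609}{5} \approx -11922.0$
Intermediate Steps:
$g = \frac{2}{5} \approx 0.4$
$W{\left(h,p \right)} = h - 2 p \left(\frac{2}{5} + p\right)$ ($W{\left(h,p \right)} = h + \left(p + \frac{2}{5}\right) p \left(-2\right) = h + \left(\frac{2}{5} + p\right) \left(- 2 p\right) = h - 2 p \left(\frac{2}{5} + p\right)$)
$\left(8 + 112 \left(-85\right)\right) + W{\left(-125,-34 \right)} = \left(8 + 112 \left(-85\right)\right) - \left(\frac{489}{5} + 2312\right) = \left(8 - 9520\right) - \frac{12049}{5} = -9512 - \frac{12049}{5} = - \frac{59609}{5}$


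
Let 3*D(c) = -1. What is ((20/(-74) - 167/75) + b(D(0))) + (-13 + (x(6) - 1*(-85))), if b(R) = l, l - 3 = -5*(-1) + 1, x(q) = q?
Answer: 234496/2775 ≈ 84.503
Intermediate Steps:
D(c) = -⅓ (D(c) = (⅓)*(-1) = -⅓)
l = 9 (l = 3 + (-5*(-1) + 1) = 3 + (5 + 1) = 3 + 6 = 9)
b(R) = 9
((20/(-74) - 167/75) + b(D(0))) + (-13 + (x(6) - 1*(-85))) = ((20/(-74) - 167/75) + 9) + (-13 + (6 - 1*(-85))) = ((20*(-1/74) - 167*1/75) + 9) + (-13 + (6 + 85)) = ((-10/37 - 167/75) + 9) + (-13 + 91) = (-6929/2775 + 9) + 78 = 18046/2775 + 78 = 234496/2775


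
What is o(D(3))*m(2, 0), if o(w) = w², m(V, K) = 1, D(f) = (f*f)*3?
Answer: 729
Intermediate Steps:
D(f) = 3*f² (D(f) = f²*3 = 3*f²)
o(D(3))*m(2, 0) = (3*3²)²*1 = (3*9)²*1 = 27²*1 = 729*1 = 729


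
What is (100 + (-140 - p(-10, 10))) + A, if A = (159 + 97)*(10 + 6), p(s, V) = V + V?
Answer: 4036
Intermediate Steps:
p(s, V) = 2*V
A = 4096 (A = 256*16 = 4096)
(100 + (-140 - p(-10, 10))) + A = (100 + (-140 - 2*10)) + 4096 = (100 + (-140 - 1*20)) + 4096 = (100 + (-140 - 20)) + 4096 = (100 - 160) + 4096 = -60 + 4096 = 4036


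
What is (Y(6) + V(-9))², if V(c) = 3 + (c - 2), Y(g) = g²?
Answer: 784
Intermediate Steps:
V(c) = 1 + c (V(c) = 3 + (-2 + c) = 1 + c)
(Y(6) + V(-9))² = (6² + (1 - 9))² = (36 - 8)² = 28² = 784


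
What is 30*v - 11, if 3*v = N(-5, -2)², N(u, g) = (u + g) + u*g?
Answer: 79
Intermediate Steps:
N(u, g) = g + u + g*u (N(u, g) = (g + u) + g*u = g + u + g*u)
v = 3 (v = (-2 - 5 - 2*(-5))²/3 = (-2 - 5 + 10)²/3 = (⅓)*3² = (⅓)*9 = 3)
30*v - 11 = 30*3 - 11 = 90 - 11 = 79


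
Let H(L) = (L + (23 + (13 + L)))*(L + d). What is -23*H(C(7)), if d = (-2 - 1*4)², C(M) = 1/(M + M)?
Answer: -2938595/98 ≈ -29986.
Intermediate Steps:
C(M) = 1/(2*M)
d = 36 (d = (-2 - 4)² = (-6)² = 36)
H(L) = (36 + L)*(36 + 2*L) (H(L) = (L + (23 + (13 + L)))*(L + 36) = (L + (36 + L))*(36 + L) = (36 + 2*L)*(36 + L) = (36 + L)*(36 + 2*L))
-23*H(C(7)) = -23*(1296 + 2*((½)/7)² + 108*((½)/7)) = -23*(1296 + 2*((½)*(⅐))² + 108*((½)*(⅐))) = -23*(1296 + 2*(1/14)² + 108*(1/14)) = -23*(1296 + 2*(1/196) + 54/7) = -23*(1296 + 1/98 + 54/7) = -23*127765/98 = -2938595/98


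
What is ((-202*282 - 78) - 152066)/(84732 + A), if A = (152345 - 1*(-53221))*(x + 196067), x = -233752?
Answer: 104554/3873334989 ≈ 2.6993e-5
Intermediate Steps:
A = -7746754710 (A = (152345 - 1*(-53221))*(-233752 + 196067) = (152345 + 53221)*(-37685) = 205566*(-37685) = -7746754710)
((-202*282 - 78) - 152066)/(84732 + A) = ((-202*282 - 78) - 152066)/(84732 - 7746754710) = ((-56964 - 78) - 152066)/(-7746669978) = (-57042 - 152066)*(-1/7746669978) = -209108*(-1/7746669978) = 104554/3873334989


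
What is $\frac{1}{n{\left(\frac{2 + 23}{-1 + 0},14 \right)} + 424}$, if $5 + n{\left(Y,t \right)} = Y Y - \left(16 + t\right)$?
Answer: $\frac{1}{1014} \approx 0.00098619$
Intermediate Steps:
$n{\left(Y,t \right)} = -21 + Y^{2} - t$ ($n{\left(Y,t \right)} = -5 - \left(16 + t - Y Y\right) = -5 - \left(16 + t - Y^{2}\right) = -21 + Y^{2} - t$)
$\frac{1}{n{\left(\frac{2 + 23}{-1 + 0},14 \right)} + 424} = \frac{1}{\left(-21 + \left(\frac{2 + 23}{-1 + 0}\right)^{2} - 14\right) + 424} = \frac{1}{\left(-21 + \left(\frac{25}{-1}\right)^{2} - 14\right) + 424} = \frac{1}{\left(-21 + \left(25 \left(-1\right)\right)^{2} - 14\right) + 424} = \frac{1}{\left(-21 + \left(-25\right)^{2} - 14\right) + 424} = \frac{1}{\left(-21 + 625 - 14\right) + 424} = \frac{1}{590 + 424} = \frac{1}{1014}$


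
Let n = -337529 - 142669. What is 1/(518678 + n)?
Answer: 1/38480 ≈ 2.5988e-5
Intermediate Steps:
n = -480198
1/(518678 + n) = 1/(518678 - 480198) = 1/38480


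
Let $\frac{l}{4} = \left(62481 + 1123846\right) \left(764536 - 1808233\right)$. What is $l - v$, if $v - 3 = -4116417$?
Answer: $-4952659607262$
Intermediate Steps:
$v = -4116414$ ($v = 3 - 4116417 = -4116414$)
$l = -4952663723676$ ($l = 4 \left(62481 + 1123846\right) \left(764536 - 1808233\right) = 4 \cdot 1186327 \left(-1043697\right) = 4 \left(-1238165930919\right) = -4952663723676$)
$l - v = -4952663723676 - -4116414 = -4952663723676 + 4116414 = -4952659607262$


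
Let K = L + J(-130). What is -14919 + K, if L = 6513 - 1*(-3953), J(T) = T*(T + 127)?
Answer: -4063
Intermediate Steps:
J(T) = T*(127 + T)
L = 10466 (L = 6513 + 3953 = 10466)
K = 10856 (K = 10466 - 130*(127 - 130) = 10466 - 130*(-3) = 10466 + 390 = 10856)
-14919 + K = -14919 + 10856 = -4063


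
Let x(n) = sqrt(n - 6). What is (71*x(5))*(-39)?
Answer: -2769*I ≈ -2769.0*I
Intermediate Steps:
x(n) = sqrt(-6 + n)
(71*x(5))*(-39) = (71*sqrt(-6 + 5))*(-39) = (71*sqrt(-1))*(-39) = (71*I)*(-39) = -2769*I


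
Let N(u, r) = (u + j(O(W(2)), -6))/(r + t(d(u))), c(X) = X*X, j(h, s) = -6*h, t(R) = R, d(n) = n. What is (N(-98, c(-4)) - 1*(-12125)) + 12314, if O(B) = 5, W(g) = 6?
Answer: 1002063/41 ≈ 24441.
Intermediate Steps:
c(X) = X²
N(u, r) = (-30 + u)/(r + u) (N(u, r) = (u - 6*5)/(r + u) = (u - 30)/(r + u) = (-30 + u)/(r + u))
(N(-98, c(-4)) - 1*(-12125)) + 12314 = ((-30 - 98)/((-4)² - 98) - 1*(-12125)) + 12314 = (-128/(16 - 98) + 12125) + 12314 = (-128/(-82) + 12125) + 12314 = (-1/82*(-128) + 12125) + 12314 = (64/41 + 12125) + 12314 = 497189/41 + 12314 = 1002063/41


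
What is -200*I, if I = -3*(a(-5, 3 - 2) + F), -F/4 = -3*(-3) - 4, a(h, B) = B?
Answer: -11400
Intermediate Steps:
F = -20 (F = -4*(-3*(-3) - 4) = -4*(9 - 4) = -4*5 = -20)
I = 57 (I = -3*((3 - 2) - 20) = -3*(1 - 20) = -3*(-19) = 57)
-200*I = -200*57 = -11400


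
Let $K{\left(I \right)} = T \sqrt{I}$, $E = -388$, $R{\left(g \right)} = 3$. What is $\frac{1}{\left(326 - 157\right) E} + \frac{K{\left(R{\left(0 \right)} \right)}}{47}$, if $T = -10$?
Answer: $- \frac{1}{65572} - \frac{10 \sqrt{3}}{47} \approx -0.36854$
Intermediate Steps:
$K{\left(I \right)} = - 10 \sqrt{I}$
$\frac{1}{\left(326 - 157\right) E} + \frac{K{\left(R{\left(0 \right)} \right)}}{47} = \frac{1}{\left(326 - 157\right) \left(-388\right)} + \frac{\left(-10\right) \sqrt{3}}{47} = \frac{1}{169} \left(- \frac{1}{388}\right) + - 10 \sqrt{3} \cdot \frac{1}{47} = \frac{1}{169} \left(- \frac{1}{388}\right) - \frac{10 \sqrt{3}}{47} = - \frac{1}{65572} - \frac{10 \sqrt{3}}{47}$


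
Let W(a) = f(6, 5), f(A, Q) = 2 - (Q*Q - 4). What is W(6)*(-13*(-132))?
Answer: -32604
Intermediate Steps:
f(A, Q) = 6 - Q² (f(A, Q) = 2 - (Q² - 4) = 2 - (-4 + Q²) = 2 + (4 - Q²) = 6 - Q²)
W(a) = -19 (W(a) = 6 - 1*5² = 6 - 1*25 = 6 - 25 = -19)
W(6)*(-13*(-132)) = -(-247)*(-132) = -19*1716 = -32604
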